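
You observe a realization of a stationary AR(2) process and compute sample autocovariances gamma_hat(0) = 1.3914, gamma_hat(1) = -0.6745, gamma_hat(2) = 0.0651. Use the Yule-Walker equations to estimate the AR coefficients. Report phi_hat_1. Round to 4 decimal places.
\hat\phi_{1} = -0.6040

The Yule-Walker equations for an AR(p) process read, in matrix form,
  Gamma_p phi = r_p,   with   (Gamma_p)_{ij} = gamma(|i - j|),
                       (r_p)_i = gamma(i),   i,j = 1..p.
Substitute the sample gammas (Toeplitz matrix and right-hand side of size 2):
  Gamma_p = [[1.3914, -0.6745], [-0.6745, 1.3914]]
  r_p     = [-0.6745, 0.0651]
Written out:
  1.3914 phi_1 - 0.6745 phi_2 = -0.6745
  -0.6745 phi_1 + 1.3914 phi_2 = 0.0651
Solve by Cramer's rule:
  det = gamma(0)^2 - gamma(1)^2 = (1.3914)^2 - (-0.6745)^2 = 1.93599396 - 0.45495025 = 1.48104371
  phi_hat_1 = [gamma(1) gamma(0) - gamma(1) gamma(2)] / det = [(-0.6745)(1.3914) - (-0.6745)(0.0651)] / 1.48104371 = -0.89458935 / 1.48104371 = -0.604
  phi_hat_2 = [gamma(0) gamma(2) - gamma(1)^2] / det = [(1.3914)(0.0651) - (-0.6745)^2] / 1.48104371 = -0.36437011 / 1.48104371 = -0.246
So phi_hat = [-0.6040, -0.2460].
Therefore phi_hat_1 = -0.6040.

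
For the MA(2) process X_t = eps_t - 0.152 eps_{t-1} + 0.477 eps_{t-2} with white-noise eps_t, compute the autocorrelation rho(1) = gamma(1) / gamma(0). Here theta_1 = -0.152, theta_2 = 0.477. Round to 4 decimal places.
\rho(1) = -0.1795

For an MA(q) process with theta_0 = 1, the autocovariance is
  gamma(k) = sigma^2 * sum_{i=0..q-k} theta_i * theta_{i+k},
and rho(k) = gamma(k) / gamma(0). Sigma^2 cancels.
  numerator   = (1)*(-0.152) + (-0.152)*(0.477) = -0.224504.
  denominator = (1)^2 + (-0.152)^2 + (0.477)^2 = 1.250633.
  rho(1) = -0.224504 / 1.250633 = -0.1795.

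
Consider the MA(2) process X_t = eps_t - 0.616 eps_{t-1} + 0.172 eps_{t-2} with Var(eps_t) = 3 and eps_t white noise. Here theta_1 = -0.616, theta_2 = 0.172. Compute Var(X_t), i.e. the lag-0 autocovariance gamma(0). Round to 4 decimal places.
\gamma(0) = 4.2271

For an MA(q) process X_t = eps_t + sum_i theta_i eps_{t-i} with
Var(eps_t) = sigma^2, the variance is
  gamma(0) = sigma^2 * (1 + sum_i theta_i^2).
  sum_i theta_i^2 = (-0.616)^2 + (0.172)^2 = 0.379456 + 0.029584 = 0.40904.
  gamma(0) = 3 * (1 + 0.40904) = 3 * 1.40904 = 4.22712, which rounds to 4.2271.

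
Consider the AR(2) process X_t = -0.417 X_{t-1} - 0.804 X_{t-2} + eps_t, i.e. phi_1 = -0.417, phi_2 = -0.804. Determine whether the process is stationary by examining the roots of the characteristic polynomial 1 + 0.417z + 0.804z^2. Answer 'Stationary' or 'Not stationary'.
\text{Stationary}

The AR(p) characteristic polynomial is P(z) = 1 + 0.417z + 0.804z^2.
Stationarity requires all roots to lie outside the unit circle, i.e. |z| > 1 for every root.
Set 1 + (0.417) z + (0.804) z^2 = 0, i.e. a z^2 + b z + c = 0 with a = 0.804, b = 0.417, c = 1.
Discriminant D = b^2 - 4ac = (0.417)^2 - 4*(0.804)*1 = 0.173889 - (3.216) = -3.042111.
D < 0, so the roots are the complex-conjugate pair z = (-b +/- i sqrt(-D)) / (2a) = -0.2593 +/- 1.0847i.
For a conjugate pair |z|^2 = z * conj(z) = (product of roots) = c/a = 1/(0.804) = 1.243781, so |z| = sqrt(1.243781) = 1.1152 for both roots.
Moduli of all roots: 1.1152, 1.1152.
All moduli strictly greater than 1? Yes.
Verdict: Stationary.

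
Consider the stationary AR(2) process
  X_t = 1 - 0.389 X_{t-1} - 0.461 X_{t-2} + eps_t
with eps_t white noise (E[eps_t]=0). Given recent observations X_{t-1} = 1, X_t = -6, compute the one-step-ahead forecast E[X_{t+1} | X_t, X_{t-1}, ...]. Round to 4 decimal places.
E[X_{t+1} \mid \mathcal F_t] = 2.8730

For an AR(p) model X_t = c + sum_i phi_i X_{t-i} + eps_t, the
one-step-ahead conditional mean is
  E[X_{t+1} | X_t, ...] = c + sum_i phi_i X_{t+1-i}.
Substitute known values:
  E[X_{t+1} | ...] = 1 + (-0.389) * (-6) + (-0.461) * (1)
                   = 2.8730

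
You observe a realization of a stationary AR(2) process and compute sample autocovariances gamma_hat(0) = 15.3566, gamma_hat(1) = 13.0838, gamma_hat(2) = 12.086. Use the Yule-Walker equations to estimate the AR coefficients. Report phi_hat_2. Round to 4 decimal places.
\hat\phi_{2} = 0.2230

The Yule-Walker equations for an AR(p) process read, in matrix form,
  Gamma_p phi = r_p,   with   (Gamma_p)_{ij} = gamma(|i - j|),
                       (r_p)_i = gamma(i),   i,j = 1..p.
Substitute the sample gammas (Toeplitz matrix and right-hand side of size 2):
  Gamma_p = [[15.3566, 13.0838], [13.0838, 15.3566]]
  r_p     = [13.0838, 12.086]
Written out:
  15.3566 phi_1 + 13.0838 phi_2 = 13.0838
  13.0838 phi_1 + 15.3566 phi_2 = 12.086
Solve by Cramer's rule:
  det = gamma(0)^2 - gamma(1)^2 = (15.3566)^2 - (13.0838)^2 = 235.82516356 - 171.18582244 = 64.63934112
  phi_hat_1 = [gamma(1) gamma(0) - gamma(1) gamma(2)] / det = [(13.0838)(15.3566) - (13.0838)(12.086)] / 64.63934112 = 42.79187628 / 64.63934112 = 0.662
  phi_hat_2 = [gamma(0) gamma(2) - gamma(1)^2] / det = [(15.3566)(12.086) - (13.0838)^2] / 64.63934112 = 14.41404516 / 64.63934112 = 0.223
So phi_hat = [0.6620, 0.2230].
Therefore phi_hat_2 = 0.2230.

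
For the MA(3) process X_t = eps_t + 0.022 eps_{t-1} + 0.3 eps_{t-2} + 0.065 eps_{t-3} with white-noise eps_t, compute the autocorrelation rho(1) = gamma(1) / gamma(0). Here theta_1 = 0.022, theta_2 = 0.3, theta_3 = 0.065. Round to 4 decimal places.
\rho(1) = 0.0439

For an MA(q) process with theta_0 = 1, the autocovariance is
  gamma(k) = sigma^2 * sum_{i=0..q-k} theta_i * theta_{i+k},
and rho(k) = gamma(k) / gamma(0). Sigma^2 cancels.
  numerator   = (1)*(0.022) + (0.022)*(0.3) + (0.3)*(0.065) = 0.0481.
  denominator = (1)^2 + (0.022)^2 + (0.3)^2 + (0.065)^2 = 1.094709.
  rho(1) = 0.0481 / 1.094709 = 0.0439.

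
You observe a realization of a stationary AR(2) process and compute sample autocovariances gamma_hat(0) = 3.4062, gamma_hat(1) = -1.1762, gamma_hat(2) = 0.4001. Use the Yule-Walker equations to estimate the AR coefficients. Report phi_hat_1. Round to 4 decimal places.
\hat\phi_{1} = -0.3460

The Yule-Walker equations for an AR(p) process read, in matrix form,
  Gamma_p phi = r_p,   with   (Gamma_p)_{ij} = gamma(|i - j|),
                       (r_p)_i = gamma(i),   i,j = 1..p.
Substitute the sample gammas (Toeplitz matrix and right-hand side of size 2):
  Gamma_p = [[3.4062, -1.1762], [-1.1762, 3.4062]]
  r_p     = [-1.1762, 0.4001]
Written out:
  3.4062 phi_1 - 1.1762 phi_2 = -1.1762
  -1.1762 phi_1 + 3.4062 phi_2 = 0.4001
Solve by Cramer's rule:
  det = gamma(0)^2 - gamma(1)^2 = (3.4062)^2 - (-1.1762)^2 = 11.60219844 - 1.38344644 = 10.218752
  phi_hat_1 = [gamma(1) gamma(0) - gamma(1) gamma(2)] / det = [(-1.1762)(3.4062) - (-1.1762)(0.4001)] / 10.218752 = -3.53577482 / 10.218752 = -0.346
  phi_hat_2 = [gamma(0) gamma(2) - gamma(1)^2] / det = [(3.4062)(0.4001) - (-1.1762)^2] / 10.218752 = -0.02062582 / 10.218752 = -0.002
So phi_hat = [-0.3460, -0.0020].
Therefore phi_hat_1 = -0.3460.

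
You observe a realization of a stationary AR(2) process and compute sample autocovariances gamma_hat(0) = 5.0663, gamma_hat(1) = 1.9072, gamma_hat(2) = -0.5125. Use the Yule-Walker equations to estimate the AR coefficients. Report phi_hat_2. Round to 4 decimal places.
\hat\phi_{2} = -0.2830

The Yule-Walker equations for an AR(p) process read, in matrix form,
  Gamma_p phi = r_p,   with   (Gamma_p)_{ij} = gamma(|i - j|),
                       (r_p)_i = gamma(i),   i,j = 1..p.
Substitute the sample gammas (Toeplitz matrix and right-hand side of size 2):
  Gamma_p = [[5.0663, 1.9072], [1.9072, 5.0663]]
  r_p     = [1.9072, -0.5125]
Written out:
  5.0663 phi_1 + 1.9072 phi_2 = 1.9072
  1.9072 phi_1 + 5.0663 phi_2 = -0.5125
Solve by Cramer's rule:
  det = gamma(0)^2 - gamma(1)^2 = (5.0663)^2 - (1.9072)^2 = 25.66739569 - 3.63741184 = 22.02998385
  phi_hat_1 = [gamma(1) gamma(0) - gamma(1) gamma(2)] / det = [(1.9072)(5.0663) - (1.9072)(-0.5125)] / 22.02998385 = 10.63988736 / 22.02998385 = 0.483
  phi_hat_2 = [gamma(0) gamma(2) - gamma(1)^2] / det = [(5.0663)(-0.5125) - (1.9072)^2] / 22.02998385 = -6.23389059 / 22.02998385 = -0.283
So phi_hat = [0.4830, -0.2830].
Therefore phi_hat_2 = -0.2830.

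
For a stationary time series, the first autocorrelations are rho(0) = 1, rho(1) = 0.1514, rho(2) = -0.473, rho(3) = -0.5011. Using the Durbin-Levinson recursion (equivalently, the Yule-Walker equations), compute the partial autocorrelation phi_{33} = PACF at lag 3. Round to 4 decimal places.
\phi_{33} = -0.4360

The PACF at lag k is phi_{kk}, the last component of the solution
to the Yule-Walker system G_k phi = r_k where
  (G_k)_{ij} = rho(|i - j|), (r_k)_i = rho(i), i,j = 1..k.
Equivalently, Durbin-Levinson gives phi_{kk} iteratively:
  phi_{11} = rho(1)
  phi_{kk} = [rho(k) - sum_{j=1..k-1} phi_{k-1,j} rho(k-j)]
            / [1 - sum_{j=1..k-1} phi_{k-1,j} rho(j)],
  phi_{k,j} = phi_{k-1,j} - phi_{kk} phi_{k-1,k-j},  j = 1..k-1.
Step k = 1:
  phi_11 = rho(1) = 0.1514.
Step k = 2:
  phi_22 = [rho(2) - phi_11 rho(1)] / [1 - phi_11 rho(1)] = [-0.473 - (0.1514)(0.1514)] / [1 - (0.1514)(0.1514)]
         = -0.49592196 / 0.97707804 = -0.507556.
  Update: phi_21 = phi_11 - phi_22 phi_11 = 0.1514 - (-0.507556)(0.1514) = 0.228244.
Step k = 3:
  phi_33 = [rho(3) - phi_21 rho(2) - phi_22 rho(1)] / [1 - phi_21 rho(1) - phi_22 rho(2)]
    numerator   = -0.5011 - (0.228244)(-0.473) - (-0.507556)(0.1514) = -0.31629659
    denominator = 1 - (0.228244)(0.1514) - (-0.507556)(-0.473) = 0.7253698
  phi_33 = -0.31629659 / 0.7253698 = -0.436.
Therefore phi_{33} = -0.4360.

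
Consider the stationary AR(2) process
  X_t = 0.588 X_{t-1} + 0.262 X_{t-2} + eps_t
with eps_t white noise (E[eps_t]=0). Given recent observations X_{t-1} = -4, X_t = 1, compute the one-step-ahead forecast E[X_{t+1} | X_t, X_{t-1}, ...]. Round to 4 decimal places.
E[X_{t+1} \mid \mathcal F_t] = -0.4600

For an AR(p) model X_t = c + sum_i phi_i X_{t-i} + eps_t, the
one-step-ahead conditional mean is
  E[X_{t+1} | X_t, ...] = c + sum_i phi_i X_{t+1-i}.
Substitute known values:
  E[X_{t+1} | ...] = (0.588) * (1) + (0.262) * (-4)
                   = -0.4600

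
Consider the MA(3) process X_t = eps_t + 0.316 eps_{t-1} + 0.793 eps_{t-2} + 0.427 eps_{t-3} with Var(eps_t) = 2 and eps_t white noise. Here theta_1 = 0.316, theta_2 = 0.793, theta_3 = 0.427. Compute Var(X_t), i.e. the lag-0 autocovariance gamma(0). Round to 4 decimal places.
\gamma(0) = 3.8221

For an MA(q) process X_t = eps_t + sum_i theta_i eps_{t-i} with
Var(eps_t) = sigma^2, the variance is
  gamma(0) = sigma^2 * (1 + sum_i theta_i^2).
  sum_i theta_i^2 = (0.316)^2 + (0.793)^2 + (0.427)^2 = 0.099856 + 0.628849 + 0.182329 = 0.911034.
  gamma(0) = 2 * (1 + 0.911034) = 2 * 1.911034 = 3.822068, which rounds to 3.8221.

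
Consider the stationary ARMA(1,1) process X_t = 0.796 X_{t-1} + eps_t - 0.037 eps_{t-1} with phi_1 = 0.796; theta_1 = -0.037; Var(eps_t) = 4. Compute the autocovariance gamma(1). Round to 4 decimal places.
\gamma(1) = 8.0423

Multiply the model equation by X_{t-k} and take expectations. With theta_0 = psi_0 = 1 and psi_j the MA(infinity) weights, this gives
  gamma(k) - sum_i phi_i gamma(k-i) = c_k,
  c_k = sigma^2 * sum_{j=k..q} theta_j psi_{j-k}   (c_k = 0 for k > q),
using gamma(-m) = gamma(m).
psi-weights needed (psi_j = theta_j + sum_i phi_i psi_{j-i}):
  psi_1 = theta_1 + phi_1 = -0.037 + (0.796) = 0.759
Right-hand sides:
  c_0 = sigma^2 (1 + theta_1 psi_1) = 4 * (1 + (-0.037)(0.759)) = 4 * 0.971917 = 3.887668
  c_1 = sigma^2 theta_1 = 4 * (-0.037) = -0.148
  c_2 = 0
Equations for k = 0 and k = 1 (AR order 1):
  gamma(0) = phi_1 gamma(1) + c_0
  gamma(1) = phi_1 gamma(0) + c_1
Substituting the second into the first: gamma(0) (1 - phi_1^2) = c_0 + phi_1 c_1, so
  gamma(0) = (c_0 + phi_1 c_1) / (1 - phi_1^2) = (3.887668 + (0.796)(-0.148)) / (1 - (0.796)^2) = 3.76986 / 0.366384 = 10.289369.
  gamma(1) = phi_1 gamma(0) + c_1 = (0.796)(10.289369) + (-0.148) = 8.042337.
Therefore gamma(1) = 8.0423 (to 4 decimal places).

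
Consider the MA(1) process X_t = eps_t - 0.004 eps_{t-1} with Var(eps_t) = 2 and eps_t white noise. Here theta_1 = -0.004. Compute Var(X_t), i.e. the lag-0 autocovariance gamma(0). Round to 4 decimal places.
\gamma(0) = 2.0000

For an MA(q) process X_t = eps_t + sum_i theta_i eps_{t-i} with
Var(eps_t) = sigma^2, the variance is
  gamma(0) = sigma^2 * (1 + sum_i theta_i^2).
  sum_i theta_i^2 = (-0.004)^2 = 0.000016.
  gamma(0) = 2 * (1 + 0.000016) = 2 * 1.000016 = 2.000032, which rounds to 2.0000.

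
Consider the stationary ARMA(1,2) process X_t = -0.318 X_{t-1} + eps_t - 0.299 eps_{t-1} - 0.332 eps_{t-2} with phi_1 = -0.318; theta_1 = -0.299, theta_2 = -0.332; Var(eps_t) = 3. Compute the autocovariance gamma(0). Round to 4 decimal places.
\gamma(0) = 4.2036

Multiply the model equation by X_{t-k} and take expectations. With theta_0 = psi_0 = 1 and psi_j the MA(infinity) weights, this gives
  gamma(k) - sum_i phi_i gamma(k-i) = c_k,
  c_k = sigma^2 * sum_{j=k..q} theta_j psi_{j-k}   (c_k = 0 for k > q),
using gamma(-m) = gamma(m).
psi-weights needed (psi_j = theta_j + sum_i phi_i psi_{j-i}):
  psi_1 = theta_1 + phi_1 = -0.299 + (-0.318) = -0.617
  psi_2 = theta_2 + phi_1 psi_1 = -0.332 + (-0.318)(-0.617) = -0.135794
Right-hand sides:
  c_0 = sigma^2 (1 + theta_1 psi_1 + theta_2 psi_2) = 3 * (1 + (-0.299)(-0.617) + (-0.332)(-0.135794)) = 3 * 1.229567 = 3.6887
  c_1 = sigma^2 (theta_1 + theta_2 psi_1) = 3 * (-0.299 + (-0.332)(-0.617)) = -0.282468
  c_2 = sigma^2 theta_2 = 3 * (-0.332) = -0.996
Equations for k = 0 and k = 1 (AR order 1):
  gamma(0) = phi_1 gamma(1) + c_0
  gamma(1) = phi_1 gamma(0) + c_1
Substituting the second into the first: gamma(0) (1 - phi_1^2) = c_0 + phi_1 c_1, so
  gamma(0) = (c_0 + phi_1 c_1) / (1 - phi_1^2) = (3.6887 + (-0.318)(-0.282468)) / (1 - (-0.318)^2) = 3.778525 / 0.898876 = 4.203611.
Therefore gamma(0) = 4.2036 (to 4 decimal places).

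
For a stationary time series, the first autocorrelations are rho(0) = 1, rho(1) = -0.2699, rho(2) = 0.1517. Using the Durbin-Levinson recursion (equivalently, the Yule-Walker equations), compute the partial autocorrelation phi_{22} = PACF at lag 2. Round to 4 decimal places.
\phi_{22} = 0.0850

The PACF at lag k is phi_{kk}, the last component of the solution
to the Yule-Walker system G_k phi = r_k where
  (G_k)_{ij} = rho(|i - j|), (r_k)_i = rho(i), i,j = 1..k.
Equivalently, Durbin-Levinson gives phi_{kk} iteratively:
  phi_{11} = rho(1)
  phi_{kk} = [rho(k) - sum_{j=1..k-1} phi_{k-1,j} rho(k-j)]
            / [1 - sum_{j=1..k-1} phi_{k-1,j} rho(j)],
  phi_{k,j} = phi_{k-1,j} - phi_{kk} phi_{k-1,k-j},  j = 1..k-1.
Step k = 1:
  phi_11 = rho(1) = -0.2699.
Step k = 2:
  phi_22 = [rho(2) - phi_11 rho(1)] / [1 - phi_11 rho(1)] = [0.1517 - (-0.2699)(-0.2699)] / [1 - (-0.2699)(-0.2699)]
         = 0.07885399 / 0.92715399 = 0.085.
Therefore phi_{22} = 0.0850.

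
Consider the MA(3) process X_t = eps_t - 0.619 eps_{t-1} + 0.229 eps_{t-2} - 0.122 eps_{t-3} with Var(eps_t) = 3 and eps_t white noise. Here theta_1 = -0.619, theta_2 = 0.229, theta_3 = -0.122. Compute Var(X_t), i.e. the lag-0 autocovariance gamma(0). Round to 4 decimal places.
\gamma(0) = 4.3515

For an MA(q) process X_t = eps_t + sum_i theta_i eps_{t-i} with
Var(eps_t) = sigma^2, the variance is
  gamma(0) = sigma^2 * (1 + sum_i theta_i^2).
  sum_i theta_i^2 = (-0.619)^2 + (0.229)^2 + (-0.122)^2 = 0.383161 + 0.052441 + 0.014884 = 0.450486.
  gamma(0) = 3 * (1 + 0.450486) = 3 * 1.450486 = 4.351458, which rounds to 4.3515.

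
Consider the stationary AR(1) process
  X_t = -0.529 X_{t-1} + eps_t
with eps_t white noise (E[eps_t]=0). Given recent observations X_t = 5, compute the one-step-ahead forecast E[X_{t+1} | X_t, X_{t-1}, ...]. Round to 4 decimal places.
E[X_{t+1} \mid \mathcal F_t] = -2.6450

For an AR(p) model X_t = c + sum_i phi_i X_{t-i} + eps_t, the
one-step-ahead conditional mean is
  E[X_{t+1} | X_t, ...] = c + sum_i phi_i X_{t+1-i}.
Substitute known values:
  E[X_{t+1} | ...] = (-0.529) * (5)
                   = -2.6450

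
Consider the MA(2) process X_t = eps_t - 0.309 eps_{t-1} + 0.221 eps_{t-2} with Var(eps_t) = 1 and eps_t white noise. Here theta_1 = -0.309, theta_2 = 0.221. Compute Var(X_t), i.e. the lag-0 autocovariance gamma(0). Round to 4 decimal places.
\gamma(0) = 1.1443

For an MA(q) process X_t = eps_t + sum_i theta_i eps_{t-i} with
Var(eps_t) = sigma^2, the variance is
  gamma(0) = sigma^2 * (1 + sum_i theta_i^2).
  sum_i theta_i^2 = (-0.309)^2 + (0.221)^2 = 0.095481 + 0.048841 = 0.144322.
  gamma(0) = 1 * (1 + 0.144322) = 1 * 1.144322 = 1.144322, which rounds to 1.1443.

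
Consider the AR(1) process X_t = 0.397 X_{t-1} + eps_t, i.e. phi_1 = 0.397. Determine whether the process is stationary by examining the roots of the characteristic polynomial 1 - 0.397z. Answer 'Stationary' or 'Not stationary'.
\text{Stationary}

The AR(p) characteristic polynomial is P(z) = 1 - 0.397z.
Stationarity requires all roots to lie outside the unit circle, i.e. |z| > 1 for every root.
This is linear in z: 1 + (-0.397) z = 0  =>  z = -1/(-0.397) = 2.518892,  |z| = 2.518892.
Moduli of all roots: 2.5189.
All moduli strictly greater than 1? Yes.
Verdict: Stationary.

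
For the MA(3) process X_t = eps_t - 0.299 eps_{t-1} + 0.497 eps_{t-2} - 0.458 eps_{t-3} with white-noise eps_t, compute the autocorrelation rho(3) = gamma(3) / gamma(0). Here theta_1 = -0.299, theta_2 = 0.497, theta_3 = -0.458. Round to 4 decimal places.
\rho(3) = -0.2962

For an MA(q) process with theta_0 = 1, the autocovariance is
  gamma(k) = sigma^2 * sum_{i=0..q-k} theta_i * theta_{i+k},
and rho(k) = gamma(k) / gamma(0). Sigma^2 cancels.
  numerator   = (1)*(-0.458) = -0.458.
  denominator = (1)^2 + (-0.299)^2 + (0.497)^2 + (-0.458)^2 = 1.546174.
  rho(3) = -0.458 / 1.546174 = -0.2962.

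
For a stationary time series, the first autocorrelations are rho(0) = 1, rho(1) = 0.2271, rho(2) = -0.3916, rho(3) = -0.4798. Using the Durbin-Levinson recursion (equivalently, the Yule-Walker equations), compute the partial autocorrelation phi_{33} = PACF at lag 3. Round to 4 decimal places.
\phi_{33} = -0.3280

The PACF at lag k is phi_{kk}, the last component of the solution
to the Yule-Walker system G_k phi = r_k where
  (G_k)_{ij} = rho(|i - j|), (r_k)_i = rho(i), i,j = 1..k.
Equivalently, Durbin-Levinson gives phi_{kk} iteratively:
  phi_{11} = rho(1)
  phi_{kk} = [rho(k) - sum_{j=1..k-1} phi_{k-1,j} rho(k-j)]
            / [1 - sum_{j=1..k-1} phi_{k-1,j} rho(j)],
  phi_{k,j} = phi_{k-1,j} - phi_{kk} phi_{k-1,k-j},  j = 1..k-1.
Step k = 1:
  phi_11 = rho(1) = 0.2271.
Step k = 2:
  phi_22 = [rho(2) - phi_11 rho(1)] / [1 - phi_11 rho(1)] = [-0.3916 - (0.2271)(0.2271)] / [1 - (0.2271)(0.2271)]
         = -0.44317441 / 0.94842559 = -0.467274.
  Update: phi_21 = phi_11 - phi_22 phi_11 = 0.2271 - (-0.467274)(0.2271) = 0.333218.
Step k = 3:
  phi_33 = [rho(3) - phi_21 rho(2) - phi_22 rho(1)] / [1 - phi_21 rho(1) - phi_22 rho(2)]
    numerator   = -0.4798 - (0.333218)(-0.3916) - (-0.467274)(0.2271) = -0.243194
    denominator = 1 - (0.333218)(0.2271) - (-0.467274)(-0.3916) = 0.74134181
  phi_33 = -0.243194 / 0.74134181 = -0.328.
Therefore phi_{33} = -0.3280.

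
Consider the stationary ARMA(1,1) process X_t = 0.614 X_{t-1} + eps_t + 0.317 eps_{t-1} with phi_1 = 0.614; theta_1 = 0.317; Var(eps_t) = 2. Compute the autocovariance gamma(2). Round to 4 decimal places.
\gamma(2) = 2.1923

Multiply the model equation by X_{t-k} and take expectations. With theta_0 = psi_0 = 1 and psi_j the MA(infinity) weights, this gives
  gamma(k) - sum_i phi_i gamma(k-i) = c_k,
  c_k = sigma^2 * sum_{j=k..q} theta_j psi_{j-k}   (c_k = 0 for k > q),
using gamma(-m) = gamma(m).
psi-weights needed (psi_j = theta_j + sum_i phi_i psi_{j-i}):
  psi_1 = theta_1 + phi_1 = 0.317 + (0.614) = 0.931
Right-hand sides:
  c_0 = sigma^2 (1 + theta_1 psi_1) = 2 * (1 + (0.317)(0.931)) = 2 * 1.295127 = 2.590254
  c_1 = sigma^2 theta_1 = 2 * (0.317) = 0.634
  c_2 = 0
Equations for k = 0 and k = 1 (AR order 1):
  gamma(0) = phi_1 gamma(1) + c_0
  gamma(1) = phi_1 gamma(0) + c_1
Substituting the second into the first: gamma(0) (1 - phi_1^2) = c_0 + phi_1 c_1, so
  gamma(0) = (c_0 + phi_1 c_1) / (1 - phi_1^2) = (2.590254 + (0.614)(0.634)) / (1 - (0.614)^2) = 2.97953 / 0.623004 = 4.782521.
  gamma(1) = phi_1 gamma(0) + c_1 = (0.614)(4.782521) + (0.634) = 3.570468.
For k = 2 (> q): gamma(2) = phi_1 gamma(1) = (0.614)(3.570468) = 2.192267.
Therefore gamma(2) = 2.1923 (to 4 decimal places).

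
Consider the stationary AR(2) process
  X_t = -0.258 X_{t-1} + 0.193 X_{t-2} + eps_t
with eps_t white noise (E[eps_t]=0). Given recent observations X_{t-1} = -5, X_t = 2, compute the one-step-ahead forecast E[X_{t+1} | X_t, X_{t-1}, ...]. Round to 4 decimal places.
E[X_{t+1} \mid \mathcal F_t] = -1.4810

For an AR(p) model X_t = c + sum_i phi_i X_{t-i} + eps_t, the
one-step-ahead conditional mean is
  E[X_{t+1} | X_t, ...] = c + sum_i phi_i X_{t+1-i}.
Substitute known values:
  E[X_{t+1} | ...] = (-0.258) * (2) + (0.193) * (-5)
                   = -1.4810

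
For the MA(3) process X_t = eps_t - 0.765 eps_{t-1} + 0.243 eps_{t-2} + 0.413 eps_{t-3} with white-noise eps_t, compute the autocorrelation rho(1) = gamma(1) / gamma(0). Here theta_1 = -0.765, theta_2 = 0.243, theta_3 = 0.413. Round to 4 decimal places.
\rho(1) = -0.4687

For an MA(q) process with theta_0 = 1, the autocovariance is
  gamma(k) = sigma^2 * sum_{i=0..q-k} theta_i * theta_{i+k},
and rho(k) = gamma(k) / gamma(0). Sigma^2 cancels.
  numerator   = (1)*(-0.765) + (-0.765)*(0.243) + (0.243)*(0.413) = -0.850536.
  denominator = (1)^2 + (-0.765)^2 + (0.243)^2 + (0.413)^2 = 1.814843.
  rho(1) = -0.850536 / 1.814843 = -0.4687.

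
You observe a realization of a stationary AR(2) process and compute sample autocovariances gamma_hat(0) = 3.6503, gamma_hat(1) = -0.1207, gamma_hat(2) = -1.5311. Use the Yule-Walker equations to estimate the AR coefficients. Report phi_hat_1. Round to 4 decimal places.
\hat\phi_{1} = -0.0470

The Yule-Walker equations for an AR(p) process read, in matrix form,
  Gamma_p phi = r_p,   with   (Gamma_p)_{ij} = gamma(|i - j|),
                       (r_p)_i = gamma(i),   i,j = 1..p.
Substitute the sample gammas (Toeplitz matrix and right-hand side of size 2):
  Gamma_p = [[3.6503, -0.1207], [-0.1207, 3.6503]]
  r_p     = [-0.1207, -1.5311]
Written out:
  3.6503 phi_1 - 0.1207 phi_2 = -0.1207
  -0.1207 phi_1 + 3.6503 phi_2 = -1.5311
Solve by Cramer's rule:
  det = gamma(0)^2 - gamma(1)^2 = (3.6503)^2 - (-0.1207)^2 = 13.32469009 - 0.01456849 = 13.3101216
  phi_hat_1 = [gamma(1) gamma(0) - gamma(1) gamma(2)] / det = [(-0.1207)(3.6503) - (-0.1207)(-1.5311)] / 13.3101216 = -0.62539498 / 13.3101216 = -0.047
  phi_hat_2 = [gamma(0) gamma(2) - gamma(1)^2] / det = [(3.6503)(-1.5311) - (-0.1207)^2] / 13.3101216 = -5.60354282 / 13.3101216 = -0.421
So phi_hat = [-0.0470, -0.4210].
Therefore phi_hat_1 = -0.0470.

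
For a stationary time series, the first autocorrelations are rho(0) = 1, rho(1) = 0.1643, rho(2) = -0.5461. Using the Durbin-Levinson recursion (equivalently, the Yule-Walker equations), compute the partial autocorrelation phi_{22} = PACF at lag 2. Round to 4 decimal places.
\phi_{22} = -0.5890

The PACF at lag k is phi_{kk}, the last component of the solution
to the Yule-Walker system G_k phi = r_k where
  (G_k)_{ij} = rho(|i - j|), (r_k)_i = rho(i), i,j = 1..k.
Equivalently, Durbin-Levinson gives phi_{kk} iteratively:
  phi_{11} = rho(1)
  phi_{kk} = [rho(k) - sum_{j=1..k-1} phi_{k-1,j} rho(k-j)]
            / [1 - sum_{j=1..k-1} phi_{k-1,j} rho(j)],
  phi_{k,j} = phi_{k-1,j} - phi_{kk} phi_{k-1,k-j},  j = 1..k-1.
Step k = 1:
  phi_11 = rho(1) = 0.1643.
Step k = 2:
  phi_22 = [rho(2) - phi_11 rho(1)] / [1 - phi_11 rho(1)] = [-0.5461 - (0.1643)(0.1643)] / [1 - (0.1643)(0.1643)]
         = -0.57309449 / 0.97300551 = -0.589.
Therefore phi_{22} = -0.5890.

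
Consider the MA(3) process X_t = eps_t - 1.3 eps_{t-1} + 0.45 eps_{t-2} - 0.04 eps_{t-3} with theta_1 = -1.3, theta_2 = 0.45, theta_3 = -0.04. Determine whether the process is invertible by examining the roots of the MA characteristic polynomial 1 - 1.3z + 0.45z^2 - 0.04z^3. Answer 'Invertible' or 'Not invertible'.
\text{Invertible}

The MA(q) characteristic polynomial is P(z) = 1 - 1.3z + 0.45z^2 - 0.04z^3.
Invertibility requires all roots to lie outside the unit circle, i.e. |z| > 1 for every root.
Degree 3: look for a simple real root z0 first, then factor out (1 - z/z0) and solve the remaining quadratic.
Testing z0 = 1.25: P(1.25) = 1 + (-1.3)(1.25) + (0.45)(1.25)^2 + (-0.04)(1.25)^3
  = 1 + (-1.625) + (0.703125) + (-0.078125) = 0.  So z_0 = 1.25 is a root, |z_0| = 1.25.
Divide out the factor (1 - 0.8 z) = (1 - z/z0) (since 1/z0 = 0.8):
  P(z) = (1 - 0.8 z)(1 + (-0.5) z + (0.05) z^2)
  [check: z-coef -0.5 - (0.8) = -1.3; z^2-coef 0.05 - (0.8)(-0.5) = 0.45; z^3-coef -(0.8)(0.05) = -0.04.]
Remaining roots from the quadratic factor 1 + (-0.5) z + (0.05) z^2:
  Set 1 + (-0.5) z + (0.05) z^2 = 0, i.e. a z^2 + b z + c = 0 with a = 0.05, b = -0.5, c = 1.
  Discriminant D = b^2 - 4ac = (-0.5)^2 - 4*(0.05)*1 = 0.25 - (0.2) = 0.05.
  D >= 0, so the roots are real: z = (-b +/- sqrt(D)) / (2a) = (0.5 +/- 0.223607) / (0.1).
    z_1 = (0.5 + 0.223607) / (0.1) = 7.2361,   |z_1| = 7.2361.
    z_2 = (0.5 - 0.223607) / (0.1) = 2.7639,   |z_2| = 2.7639.
Moduli of all roots: 1.2500, 7.2361, 2.7639.
All moduli strictly greater than 1? Yes.
Verdict: Invertible.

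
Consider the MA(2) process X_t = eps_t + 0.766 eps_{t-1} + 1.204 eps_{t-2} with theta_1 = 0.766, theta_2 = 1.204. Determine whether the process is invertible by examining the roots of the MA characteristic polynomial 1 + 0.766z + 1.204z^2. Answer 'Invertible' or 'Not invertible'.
\text{Not invertible}

The MA(q) characteristic polynomial is P(z) = 1 + 0.766z + 1.204z^2.
Invertibility requires all roots to lie outside the unit circle, i.e. |z| > 1 for every root.
Set 1 + (0.766) z + (1.204) z^2 = 0, i.e. a z^2 + b z + c = 0 with a = 1.204, b = 0.766, c = 1.
Discriminant D = b^2 - 4ac = (0.766)^2 - 4*(1.204)*1 = 0.586756 - (4.816) = -4.229244.
D < 0, so the roots are the complex-conjugate pair z = (-b +/- i sqrt(-D)) / (2a) = -0.3181 +/- 0.854i.
For a conjugate pair |z|^2 = z * conj(z) = (product of roots) = c/a = 1/(1.204) = 0.830565, so |z| = sqrt(0.830565) = 0.9114 for both roots.
Moduli of all roots: 0.9114, 0.9114.
All moduli strictly greater than 1? No.
Verdict: Not invertible.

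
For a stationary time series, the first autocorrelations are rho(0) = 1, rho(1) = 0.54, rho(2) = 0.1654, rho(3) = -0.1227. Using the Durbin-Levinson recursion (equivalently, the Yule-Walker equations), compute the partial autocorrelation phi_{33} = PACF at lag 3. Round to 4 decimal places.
\phi_{33} = -0.1920

The PACF at lag k is phi_{kk}, the last component of the solution
to the Yule-Walker system G_k phi = r_k where
  (G_k)_{ij} = rho(|i - j|), (r_k)_i = rho(i), i,j = 1..k.
Equivalently, Durbin-Levinson gives phi_{kk} iteratively:
  phi_{11} = rho(1)
  phi_{kk} = [rho(k) - sum_{j=1..k-1} phi_{k-1,j} rho(k-j)]
            / [1 - sum_{j=1..k-1} phi_{k-1,j} rho(j)],
  phi_{k,j} = phi_{k-1,j} - phi_{kk} phi_{k-1,k-j},  j = 1..k-1.
Step k = 1:
  phi_11 = rho(1) = 0.54.
Step k = 2:
  phi_22 = [rho(2) - phi_11 rho(1)] / [1 - phi_11 rho(1)] = [0.1654 - (0.54)(0.54)] / [1 - (0.54)(0.54)]
         = -0.1262 / 0.7084 = -0.178148.
  Update: phi_21 = phi_11 - phi_22 phi_11 = 0.54 - (-0.178148)(0.54) = 0.6362.
Step k = 3:
  phi_33 = [rho(3) - phi_21 rho(2) - phi_22 rho(1)] / [1 - phi_21 rho(1) - phi_22 rho(2)]
    numerator   = -0.1227 - (0.6362)(0.1654) - (-0.178148)(0.54) = -0.13172757
    denominator = 1 - (0.6362)(0.54) - (-0.178148)(0.1654) = 0.68591773
  phi_33 = -0.13172757 / 0.68591773 = -0.192.
Therefore phi_{33} = -0.1920.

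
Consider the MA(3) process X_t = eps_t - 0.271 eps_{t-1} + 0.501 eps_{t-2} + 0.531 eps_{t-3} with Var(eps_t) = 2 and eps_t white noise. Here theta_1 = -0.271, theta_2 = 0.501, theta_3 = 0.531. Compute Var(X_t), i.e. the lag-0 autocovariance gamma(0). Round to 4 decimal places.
\gamma(0) = 3.2128

For an MA(q) process X_t = eps_t + sum_i theta_i eps_{t-i} with
Var(eps_t) = sigma^2, the variance is
  gamma(0) = sigma^2 * (1 + sum_i theta_i^2).
  sum_i theta_i^2 = (-0.271)^2 + (0.501)^2 + (0.531)^2 = 0.073441 + 0.251001 + 0.281961 = 0.606403.
  gamma(0) = 2 * (1 + 0.606403) = 2 * 1.606403 = 3.212806, which rounds to 3.2128.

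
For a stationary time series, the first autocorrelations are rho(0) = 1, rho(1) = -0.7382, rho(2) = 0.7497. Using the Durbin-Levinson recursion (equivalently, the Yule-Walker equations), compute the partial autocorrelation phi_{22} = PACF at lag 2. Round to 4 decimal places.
\phi_{22} = 0.4500

The PACF at lag k is phi_{kk}, the last component of the solution
to the Yule-Walker system G_k phi = r_k where
  (G_k)_{ij} = rho(|i - j|), (r_k)_i = rho(i), i,j = 1..k.
Equivalently, Durbin-Levinson gives phi_{kk} iteratively:
  phi_{11} = rho(1)
  phi_{kk} = [rho(k) - sum_{j=1..k-1} phi_{k-1,j} rho(k-j)]
            / [1 - sum_{j=1..k-1} phi_{k-1,j} rho(j)],
  phi_{k,j} = phi_{k-1,j} - phi_{kk} phi_{k-1,k-j},  j = 1..k-1.
Step k = 1:
  phi_11 = rho(1) = -0.7382.
Step k = 2:
  phi_22 = [rho(2) - phi_11 rho(1)] / [1 - phi_11 rho(1)] = [0.7497 - (-0.7382)(-0.7382)] / [1 - (-0.7382)(-0.7382)]
         = 0.20476076 / 0.45506076 = 0.45.
Therefore phi_{22} = 0.4500.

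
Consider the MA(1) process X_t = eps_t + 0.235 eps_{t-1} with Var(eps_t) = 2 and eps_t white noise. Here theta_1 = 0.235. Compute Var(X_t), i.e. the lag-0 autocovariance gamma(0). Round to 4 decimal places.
\gamma(0) = 2.1105

For an MA(q) process X_t = eps_t + sum_i theta_i eps_{t-i} with
Var(eps_t) = sigma^2, the variance is
  gamma(0) = sigma^2 * (1 + sum_i theta_i^2).
  sum_i theta_i^2 = (0.235)^2 = 0.055225.
  gamma(0) = 2 * (1 + 0.055225) = 2 * 1.055225 = 2.11045, which rounds to 2.1105.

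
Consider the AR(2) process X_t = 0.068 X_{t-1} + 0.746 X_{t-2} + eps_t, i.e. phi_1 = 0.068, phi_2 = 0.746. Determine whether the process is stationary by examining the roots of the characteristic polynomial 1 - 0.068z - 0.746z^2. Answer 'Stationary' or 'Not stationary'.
\text{Stationary}

The AR(p) characteristic polynomial is P(z) = 1 - 0.068z - 0.746z^2.
Stationarity requires all roots to lie outside the unit circle, i.e. |z| > 1 for every root.
Set 1 + (-0.068) z + (-0.746) z^2 = 0, i.e. a z^2 + b z + c = 0 with a = -0.746, b = -0.068, c = 1.
Discriminant D = b^2 - 4ac = (-0.068)^2 - 4*(-0.746)*1 = 0.004624 - (-2.984) = 2.988624.
D >= 0, so the roots are real: z = (-b +/- sqrt(D)) / (2a) = (0.068 +/- 1.728764) / (-1.492).
  z_1 = (0.068 + 1.728764) / (-1.492) = -1.2043,   |z_1| = 1.2043.
  z_2 = (0.068 - 1.728764) / (-1.492) = 1.1131,   |z_2| = 1.1131.
Moduli of all roots: 1.2043, 1.1131.
All moduli strictly greater than 1? Yes.
Verdict: Stationary.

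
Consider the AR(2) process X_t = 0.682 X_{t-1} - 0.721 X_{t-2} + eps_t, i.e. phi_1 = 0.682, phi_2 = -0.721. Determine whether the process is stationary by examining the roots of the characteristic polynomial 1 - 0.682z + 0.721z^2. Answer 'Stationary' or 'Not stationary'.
\text{Stationary}

The AR(p) characteristic polynomial is P(z) = 1 - 0.682z + 0.721z^2.
Stationarity requires all roots to lie outside the unit circle, i.e. |z| > 1 for every root.
Set 1 + (-0.682) z + (0.721) z^2 = 0, i.e. a z^2 + b z + c = 0 with a = 0.721, b = -0.682, c = 1.
Discriminant D = b^2 - 4ac = (-0.682)^2 - 4*(0.721)*1 = 0.465124 - (2.884) = -2.418876.
D < 0, so the roots are the complex-conjugate pair z = (-b +/- i sqrt(-D)) / (2a) = 0.473 +/- 1.0786i.
For a conjugate pair |z|^2 = z * conj(z) = (product of roots) = c/a = 1/(0.721) = 1.386963, so |z| = sqrt(1.386963) = 1.1777 for both roots.
Moduli of all roots: 1.1777, 1.1777.
All moduli strictly greater than 1? Yes.
Verdict: Stationary.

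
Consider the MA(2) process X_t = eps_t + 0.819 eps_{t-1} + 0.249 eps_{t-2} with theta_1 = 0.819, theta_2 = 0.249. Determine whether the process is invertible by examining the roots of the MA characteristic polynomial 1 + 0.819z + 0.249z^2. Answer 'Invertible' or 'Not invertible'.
\text{Invertible}

The MA(q) characteristic polynomial is P(z) = 1 + 0.819z + 0.249z^2.
Invertibility requires all roots to lie outside the unit circle, i.e. |z| > 1 for every root.
Set 1 + (0.819) z + (0.249) z^2 = 0, i.e. a z^2 + b z + c = 0 with a = 0.249, b = 0.819, c = 1.
Discriminant D = b^2 - 4ac = (0.819)^2 - 4*(0.249)*1 = 0.670761 - (0.996) = -0.325239.
D < 0, so the roots are the complex-conjugate pair z = (-b +/- i sqrt(-D)) / (2a) = -1.6446 +/- 1.1452i.
For a conjugate pair |z|^2 = z * conj(z) = (product of roots) = c/a = 1/(0.249) = 4.016064, so |z| = sqrt(4.016064) = 2.004 for both roots.
Moduli of all roots: 2.0040, 2.0040.
All moduli strictly greater than 1? Yes.
Verdict: Invertible.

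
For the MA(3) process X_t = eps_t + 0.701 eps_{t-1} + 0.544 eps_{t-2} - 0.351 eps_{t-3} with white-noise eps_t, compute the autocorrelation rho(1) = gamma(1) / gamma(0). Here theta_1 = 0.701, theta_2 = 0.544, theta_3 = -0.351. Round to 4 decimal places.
\rho(1) = 0.4666

For an MA(q) process with theta_0 = 1, the autocovariance is
  gamma(k) = sigma^2 * sum_{i=0..q-k} theta_i * theta_{i+k},
and rho(k) = gamma(k) / gamma(0). Sigma^2 cancels.
  numerator   = (1)*(0.701) + (0.701)*(0.544) + (0.544)*(-0.351) = 0.8914.
  denominator = (1)^2 + (0.701)^2 + (0.544)^2 + (-0.351)^2 = 1.910538.
  rho(1) = 0.8914 / 1.910538 = 0.4666.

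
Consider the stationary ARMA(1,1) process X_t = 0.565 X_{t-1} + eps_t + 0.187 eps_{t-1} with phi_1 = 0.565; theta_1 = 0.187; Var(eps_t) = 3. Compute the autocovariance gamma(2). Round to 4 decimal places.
\gamma(2) = 2.0702

Multiply the model equation by X_{t-k} and take expectations. With theta_0 = psi_0 = 1 and psi_j the MA(infinity) weights, this gives
  gamma(k) - sum_i phi_i gamma(k-i) = c_k,
  c_k = sigma^2 * sum_{j=k..q} theta_j psi_{j-k}   (c_k = 0 for k > q),
using gamma(-m) = gamma(m).
psi-weights needed (psi_j = theta_j + sum_i phi_i psi_{j-i}):
  psi_1 = theta_1 + phi_1 = 0.187 + (0.565) = 0.752
Right-hand sides:
  c_0 = sigma^2 (1 + theta_1 psi_1) = 3 * (1 + (0.187)(0.752)) = 3 * 1.140624 = 3.421872
  c_1 = sigma^2 theta_1 = 3 * (0.187) = 0.561
  c_2 = 0
Equations for k = 0 and k = 1 (AR order 1):
  gamma(0) = phi_1 gamma(1) + c_0
  gamma(1) = phi_1 gamma(0) + c_1
Substituting the second into the first: gamma(0) (1 - phi_1^2) = c_0 + phi_1 c_1, so
  gamma(0) = (c_0 + phi_1 c_1) / (1 - phi_1^2) = (3.421872 + (0.565)(0.561)) / (1 - (0.565)^2) = 3.738837 / 0.680775 = 5.49203.
  gamma(1) = phi_1 gamma(0) + c_1 = (0.565)(5.49203) + (0.561) = 3.663997.
For k = 2 (> q): gamma(2) = phi_1 gamma(1) = (0.565)(3.663997) = 2.070158.
Therefore gamma(2) = 2.0702 (to 4 decimal places).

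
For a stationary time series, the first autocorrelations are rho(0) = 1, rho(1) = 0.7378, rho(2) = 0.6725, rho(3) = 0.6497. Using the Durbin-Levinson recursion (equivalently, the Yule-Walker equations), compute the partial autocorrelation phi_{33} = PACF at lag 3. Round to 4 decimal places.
\phi_{33} = 0.2039

The PACF at lag k is phi_{kk}, the last component of the solution
to the Yule-Walker system G_k phi = r_k where
  (G_k)_{ij} = rho(|i - j|), (r_k)_i = rho(i), i,j = 1..k.
Equivalently, Durbin-Levinson gives phi_{kk} iteratively:
  phi_{11} = rho(1)
  phi_{kk} = [rho(k) - sum_{j=1..k-1} phi_{k-1,j} rho(k-j)]
            / [1 - sum_{j=1..k-1} phi_{k-1,j} rho(j)],
  phi_{k,j} = phi_{k-1,j} - phi_{kk} phi_{k-1,k-j},  j = 1..k-1.
Step k = 1:
  phi_11 = rho(1) = 0.7378.
Step k = 2:
  phi_22 = [rho(2) - phi_11 rho(1)] / [1 - phi_11 rho(1)] = [0.6725 - (0.7378)(0.7378)] / [1 - (0.7378)(0.7378)]
         = 0.12815116 / 0.45565116 = 0.281248.
  Update: phi_21 = phi_11 - phi_22 phi_11 = 0.7378 - (0.281248)(0.7378) = 0.530295.
Step k = 3:
  phi_33 = [rho(3) - phi_21 rho(2) - phi_22 rho(1)] / [1 - phi_21 rho(1) - phi_22 rho(2)]
    numerator   = 0.6497 - (0.530295)(0.6725) - (0.281248)(0.7378) = 0.08557159
    denominator = 1 - (0.530295)(0.7378) - (0.281248)(0.6725) = 0.41960885
  phi_33 = 0.08557159 / 0.41960885 = 0.2039.
Therefore phi_{33} = 0.2039.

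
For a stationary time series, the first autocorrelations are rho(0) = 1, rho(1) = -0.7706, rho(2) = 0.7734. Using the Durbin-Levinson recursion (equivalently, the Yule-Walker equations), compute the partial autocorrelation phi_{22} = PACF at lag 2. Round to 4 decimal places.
\phi_{22} = 0.4421

The PACF at lag k is phi_{kk}, the last component of the solution
to the Yule-Walker system G_k phi = r_k where
  (G_k)_{ij} = rho(|i - j|), (r_k)_i = rho(i), i,j = 1..k.
Equivalently, Durbin-Levinson gives phi_{kk} iteratively:
  phi_{11} = rho(1)
  phi_{kk} = [rho(k) - sum_{j=1..k-1} phi_{k-1,j} rho(k-j)]
            / [1 - sum_{j=1..k-1} phi_{k-1,j} rho(j)],
  phi_{k,j} = phi_{k-1,j} - phi_{kk} phi_{k-1,k-j},  j = 1..k-1.
Step k = 1:
  phi_11 = rho(1) = -0.7706.
Step k = 2:
  phi_22 = [rho(2) - phi_11 rho(1)] / [1 - phi_11 rho(1)] = [0.7734 - (-0.7706)(-0.7706)] / [1 - (-0.7706)(-0.7706)]
         = 0.17957564 / 0.40617564 = 0.4421.
Therefore phi_{22} = 0.4421.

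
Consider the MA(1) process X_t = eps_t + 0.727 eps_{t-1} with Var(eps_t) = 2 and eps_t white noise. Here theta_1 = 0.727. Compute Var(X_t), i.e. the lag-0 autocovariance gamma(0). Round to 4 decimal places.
\gamma(0) = 3.0571

For an MA(q) process X_t = eps_t + sum_i theta_i eps_{t-i} with
Var(eps_t) = sigma^2, the variance is
  gamma(0) = sigma^2 * (1 + sum_i theta_i^2).
  sum_i theta_i^2 = (0.727)^2 = 0.528529.
  gamma(0) = 2 * (1 + 0.528529) = 2 * 1.528529 = 3.057058, which rounds to 3.0571.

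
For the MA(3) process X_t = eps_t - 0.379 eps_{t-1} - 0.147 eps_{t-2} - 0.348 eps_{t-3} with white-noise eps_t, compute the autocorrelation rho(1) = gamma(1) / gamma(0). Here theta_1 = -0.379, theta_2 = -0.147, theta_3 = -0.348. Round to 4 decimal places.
\rho(1) = -0.2116

For an MA(q) process with theta_0 = 1, the autocovariance is
  gamma(k) = sigma^2 * sum_{i=0..q-k} theta_i * theta_{i+k},
and rho(k) = gamma(k) / gamma(0). Sigma^2 cancels.
  numerator   = (1)*(-0.379) + (-0.379)*(-0.147) + (-0.147)*(-0.348) = -0.272131.
  denominator = (1)^2 + (-0.379)^2 + (-0.147)^2 + (-0.348)^2 = 1.286354.
  rho(1) = -0.272131 / 1.286354 = -0.2116.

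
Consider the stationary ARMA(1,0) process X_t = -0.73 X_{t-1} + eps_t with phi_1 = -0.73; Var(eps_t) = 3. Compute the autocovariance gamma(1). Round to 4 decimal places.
\gamma(1) = -4.6885

Multiply the model equation by X_{t-k} and take expectations. With theta_0 = psi_0 = 1 and psi_j the MA(infinity) weights, this gives
  gamma(k) - sum_i phi_i gamma(k-i) = c_k,
  c_k = sigma^2 * sum_{j=k..q} theta_j psi_{j-k}   (c_k = 0 for k > q),
using gamma(-m) = gamma(m).
Pure AR (q = 0): c_0 = sigma^2 = 3, c_k = 0 for k >= 1.
Equations for k = 0 and k = 1 (AR order 1):
  gamma(0) = phi_1 gamma(1) + c_0
  gamma(1) = phi_1 gamma(0) + c_1
Substituting the second into the first: gamma(0) (1 - phi_1^2) = c_0 + phi_1 c_1, so
  gamma(0) = c_0 / (1 - phi_1^2) = 3 / (1 - (-0.73)^2) = 3 / 0.4671 = 6.422608.
  gamma(1) = phi_1 gamma(0) = (-0.73)(6.422608) = -4.688504.
Therefore gamma(1) = -4.6885 (to 4 decimal places).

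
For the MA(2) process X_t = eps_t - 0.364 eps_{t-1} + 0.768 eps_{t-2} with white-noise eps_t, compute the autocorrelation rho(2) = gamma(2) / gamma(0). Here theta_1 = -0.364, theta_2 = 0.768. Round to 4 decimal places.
\rho(2) = 0.4459

For an MA(q) process with theta_0 = 1, the autocovariance is
  gamma(k) = sigma^2 * sum_{i=0..q-k} theta_i * theta_{i+k},
and rho(k) = gamma(k) / gamma(0). Sigma^2 cancels.
  numerator   = (1)*(0.768) = 0.768.
  denominator = (1)^2 + (-0.364)^2 + (0.768)^2 = 1.72232.
  rho(2) = 0.768 / 1.72232 = 0.4459.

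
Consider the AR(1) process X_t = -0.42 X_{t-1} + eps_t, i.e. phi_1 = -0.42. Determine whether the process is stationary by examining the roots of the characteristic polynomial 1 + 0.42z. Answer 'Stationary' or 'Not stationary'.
\text{Stationary}

The AR(p) characteristic polynomial is P(z) = 1 + 0.42z.
Stationarity requires all roots to lie outside the unit circle, i.e. |z| > 1 for every root.
This is linear in z: 1 + (0.42) z = 0  =>  z = -1/(0.42) = -2.380952,  |z| = 2.380952.
Moduli of all roots: 2.3810.
All moduli strictly greater than 1? Yes.
Verdict: Stationary.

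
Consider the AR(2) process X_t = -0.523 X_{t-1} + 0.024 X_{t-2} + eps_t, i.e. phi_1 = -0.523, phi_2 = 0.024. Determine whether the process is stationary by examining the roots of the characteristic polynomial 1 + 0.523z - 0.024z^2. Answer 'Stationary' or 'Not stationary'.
\text{Stationary}

The AR(p) characteristic polynomial is P(z) = 1 + 0.523z - 0.024z^2.
Stationarity requires all roots to lie outside the unit circle, i.e. |z| > 1 for every root.
Set 1 + (0.523) z + (-0.024) z^2 = 0, i.e. a z^2 + b z + c = 0 with a = -0.024, b = 0.523, c = 1.
Discriminant D = b^2 - 4ac = (0.523)^2 - 4*(-0.024)*1 = 0.273529 - (-0.096) = 0.369529.
D >= 0, so the roots are real: z = (-b +/- sqrt(D)) / (2a) = (-0.523 +/- 0.607889) / (-0.048).
  z_1 = (-0.523 + 0.607889) / (-0.048) = -1.7685,   |z_1| = 1.7685.
  z_2 = (-0.523 - 0.607889) / (-0.048) = 23.5602,   |z_2| = 23.5602.
Moduli of all roots: 1.7685, 23.5602.
All moduli strictly greater than 1? Yes.
Verdict: Stationary.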